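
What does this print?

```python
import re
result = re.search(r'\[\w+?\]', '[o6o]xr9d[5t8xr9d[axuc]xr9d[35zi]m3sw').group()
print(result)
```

`search` walks the string left to right and returns the first match it finds.
The match spans [0:5] → '[o6o]'.

[o6o]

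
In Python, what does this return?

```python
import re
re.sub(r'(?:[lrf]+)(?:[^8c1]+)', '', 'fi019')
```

'19'

The pattern matches one or more of one of [lrf] (non-capturing group); then one or more of any character except [8c1] (non-capturing group).
Matches: at [0:3] → 'fi0'.
Each match is replaced by ''.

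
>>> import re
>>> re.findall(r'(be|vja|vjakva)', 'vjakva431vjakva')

Alternation isn't longest-match — the leftmost alternative that fits at this position is chosen.
Scanning left to right: at [0:3] match 'vja', group 1 = 'vja'; at [9:12] match 'vja', group 1 = 'vja'.
`findall` collects group 1 from each match (2 total).

['vja', 'vja']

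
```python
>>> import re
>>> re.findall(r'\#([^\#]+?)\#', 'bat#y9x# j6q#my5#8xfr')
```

['y9x', 'my5']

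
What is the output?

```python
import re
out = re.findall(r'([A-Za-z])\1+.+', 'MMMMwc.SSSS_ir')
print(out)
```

After group 1 captures some text, `\1` only succeeds where that same text appears again.
Because there's exactly one group, `findall` drops the full match and keeps group 1 from the one hit.

['M']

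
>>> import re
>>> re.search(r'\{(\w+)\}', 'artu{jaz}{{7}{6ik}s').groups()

The match spans [4:9] → '{jaz}'.
Captured: group 1 = 'jaz'.

('jaz',)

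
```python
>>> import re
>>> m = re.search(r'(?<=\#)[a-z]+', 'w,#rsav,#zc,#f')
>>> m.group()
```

Lookahead/lookbehind check context without consuming it, so the matched span excludes the asserted characters.
`re.search` tries every starting position until one works.
The match spans [3:7] → 'rsav'.

'rsav'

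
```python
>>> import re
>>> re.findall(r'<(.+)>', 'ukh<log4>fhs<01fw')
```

['log4']

Matches: at [3:9] match '<log4>', group 1 = 'log4'.
One capturing group, so `findall` returns just the captured substring from the one match — 1 in all.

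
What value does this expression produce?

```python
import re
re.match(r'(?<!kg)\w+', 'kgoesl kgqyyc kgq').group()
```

'kgoesl'

A negative assertion filters positions out without eating any characters.
`re.match` won't scan ahead — the pattern has to work from the very first character.
The match spans [0:6] → 'kgoesl'.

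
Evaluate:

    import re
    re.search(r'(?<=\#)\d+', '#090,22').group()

Because the assertion is zero-width, the text it checks is not consumed and won't appear in the result.
The match spans [1:4] → '090'.

'090'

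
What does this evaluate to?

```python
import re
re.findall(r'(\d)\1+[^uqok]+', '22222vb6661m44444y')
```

['2']

`\1` is not a pattern — it's the concrete string captured by group 1, re-applied verbatim.
Matches: at [0:18] match '22222vb6661m44444y', group 1 = '2'.
Because there's exactly one group, `findall` drops the full match and keeps group 1 from the one hit.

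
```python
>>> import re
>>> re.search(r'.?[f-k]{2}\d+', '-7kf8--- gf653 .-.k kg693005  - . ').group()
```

The pattern matches optionally any character; then exactly 2 of a character in [f-k], then one or more of a digit.
`re.search` scans for the first position where the pattern succeeds.
The match spans [1:5] → '7kf8'.

'7kf8'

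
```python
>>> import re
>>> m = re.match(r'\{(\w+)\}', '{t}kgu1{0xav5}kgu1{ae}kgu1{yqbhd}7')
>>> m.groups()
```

('t',)

`match` is anchored at position 0; if the pattern doesn't fit there, it returns None.
The match spans [0:3] → '{t}'.
Captured: group 1 = 't'.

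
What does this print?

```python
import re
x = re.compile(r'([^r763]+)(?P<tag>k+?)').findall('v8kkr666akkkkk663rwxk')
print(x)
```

The pattern matches one or more of any character except [r763] (captured); then one or more of a literal 'k' (lazy) (captured as 'tag').
Matches: at [0:4] match 'v8kk', groups = ('v8k', 'k'); at [8:14] match 'akkkkk', groups = ('akkkk', 'k'); at [18:21] match 'wxk', groups = ('wx', 'k').
Multiple groups make `findall` return tuples — one 2-tuple for each match.

[('v8k', 'k'), ('akkkk', 'k'), ('wx', 'k')]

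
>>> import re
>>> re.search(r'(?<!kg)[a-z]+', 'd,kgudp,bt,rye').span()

`(?!…)`/`(?<!…)` only lets a position through if the neighbouring text does NOT match; no characters are consumed.
`search` walks the string left to right and returns the first match it finds.
The match spans [0:1] → 'd'.

(0, 1)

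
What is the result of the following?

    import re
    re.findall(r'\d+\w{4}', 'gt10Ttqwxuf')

['10Ttqw']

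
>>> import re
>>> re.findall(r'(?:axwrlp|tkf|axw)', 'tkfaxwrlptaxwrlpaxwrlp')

Alternation isn't longest-match — the leftmost alternative that fits at this position is chosen.
Walking the string: at [0:3] → 'tkf'; at [3:9] → 'axwrlp'; at [10:16] → 'axwrlp'; at [16:22] → 'axwrlp'.
Since nothing is captured, `findall` lists the 4 matched substrings directly.

['tkf', 'axwrlp', 'axwrlp', 'axwrlp']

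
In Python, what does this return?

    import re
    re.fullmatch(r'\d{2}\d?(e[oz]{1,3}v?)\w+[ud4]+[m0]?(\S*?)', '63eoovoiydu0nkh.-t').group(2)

The pattern matches exactly 2 of a digit, then optionally a digit; then a literal 'e', then 1 to 3 of one of [oz], then optionally the literal 'v' (captured); then one or more of a word character, then one or more of one of [ud4], then optionally one of [m0]; then zero or more of a non-whitespace character (lazy) (captured).
For `fullmatch`, every character of the input must be accounted for by the pattern.
The match spans [0:18] → '63eoovoiydu0nkh.-t'.
Captured: group 1 = 'eoov', group 2 = 'nkh.-t'.

'nkh.-t'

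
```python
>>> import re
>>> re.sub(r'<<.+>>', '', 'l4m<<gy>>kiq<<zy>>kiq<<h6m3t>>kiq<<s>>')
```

Each match is replaced by ''.

'l4m'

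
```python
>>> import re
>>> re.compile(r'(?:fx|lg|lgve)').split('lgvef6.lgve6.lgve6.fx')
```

`|` is ordered: at each position the engine commits to the first alternative that works.
Matches to split on: at [0:2] → 'lg'; at [7:9] → 'lg'; at [13:15] → 'lg'; at [19:21] → 'fx'.
The string is cut at each match, leaving 5 pieces.

['', 'vef6.', 've6.', 've6.', '']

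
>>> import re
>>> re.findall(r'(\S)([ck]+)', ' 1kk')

[('1', 'kk')]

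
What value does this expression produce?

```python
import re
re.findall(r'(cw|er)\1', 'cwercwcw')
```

['cw']

The backreference `\1` re-matches whatever the first group consumed, character for character.
`findall` collects group 1 from the one match (1 total).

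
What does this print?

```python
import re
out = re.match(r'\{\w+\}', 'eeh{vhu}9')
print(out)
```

None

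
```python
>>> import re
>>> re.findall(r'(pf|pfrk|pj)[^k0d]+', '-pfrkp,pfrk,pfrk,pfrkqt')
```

['pf', 'pf', 'pf', 'pf']

Alternation tries branches left to right and keeps the first one that lets the overall match succeed at that position.
Because there's exactly one group, `findall` drops the full match and keeps group 1 from each hit.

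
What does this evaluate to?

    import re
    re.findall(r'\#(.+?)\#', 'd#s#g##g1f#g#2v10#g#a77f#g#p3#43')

['s', '#g1f', '2v10', 'a77f', 'p3']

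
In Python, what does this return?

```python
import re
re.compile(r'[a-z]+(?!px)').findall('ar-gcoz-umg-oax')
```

['ar', 'gcoz', 'umg', 'oax']

Because the assertion is negative and zero-width, positions next to the forbidden text are skipped.
Scanning left to right: at [0:2] → 'ar'; at [3:7] → 'gcoz'; at [8:11] → 'umg'; at [12:15] → 'oax'.
Since nothing is captured, `findall` lists the 4 matched substrings directly.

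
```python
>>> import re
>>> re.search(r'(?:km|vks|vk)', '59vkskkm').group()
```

'vks'

Branches in `(...|...)` are attempted left-to-right; the first branch that allows the whole pattern to succeed is taken.
`search` walks the string left to right and returns the first match it finds.
The match spans [2:5] → 'vks'.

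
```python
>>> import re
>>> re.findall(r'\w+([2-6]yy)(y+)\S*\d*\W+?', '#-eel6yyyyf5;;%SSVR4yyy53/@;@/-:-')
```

[('6yy', 'yy')]

This matches one or more of a word character; then a character in [2-6], then the literal 'yy' (captured); then one or more of a literal 'y' (captured); then zero or more of a non-whitespace character, then zero or more of a digit, then one or more of a non-word character (lazy).
Walking the string: at [2:33] match 'eel6yyyyf5;;%SSVR4yyy53/@;@/-:-', groups = ('6yy', 'yy').
With 2 capturing groups, `findall` returns a 2-tuple per match.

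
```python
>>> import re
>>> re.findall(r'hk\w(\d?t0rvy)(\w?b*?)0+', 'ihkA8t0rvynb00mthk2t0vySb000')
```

[('8t0rvy', 'nb')]

Multiple groups make `findall` return tuples — one 2-tuple for the one match.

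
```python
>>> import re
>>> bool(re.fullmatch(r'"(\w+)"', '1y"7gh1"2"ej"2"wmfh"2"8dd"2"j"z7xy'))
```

False

`re.fullmatch` is like wrapping the pattern in `^…$` (in single-line mode).
Here the string isn't matched end-to-end, so the call returns None, and `bool(None)` is False.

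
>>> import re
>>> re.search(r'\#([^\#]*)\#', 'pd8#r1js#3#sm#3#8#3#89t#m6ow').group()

`re.search` tries every starting position until one works.
The match spans [3:9] → '#r1js#'.
Captured: group 1 = 'r1js'.

'#r1js#'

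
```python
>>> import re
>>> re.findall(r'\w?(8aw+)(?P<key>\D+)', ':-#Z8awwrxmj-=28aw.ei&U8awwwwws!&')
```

This matches optionally a word character; then the literal '8a', then one or more of the literal 'w' (captured); then one or more of a non-digit (captured as 'key').
Walking the string: at [3:14] match 'Z8awwrxmj-=', groups = ('8aww', 'rxmj-='); at [14:23] match '28aw.ei&U', groups = ('8aw', '.ei&U'); at [23:33] match '8awwwwws!&', groups = ('8awwwww', 's!&').
Multiple groups make `findall` return tuples — one 2-tuple for each match.

[('8aww', 'rxmj-='), ('8aw', '.ei&U'), ('8awwwww', 's!&')]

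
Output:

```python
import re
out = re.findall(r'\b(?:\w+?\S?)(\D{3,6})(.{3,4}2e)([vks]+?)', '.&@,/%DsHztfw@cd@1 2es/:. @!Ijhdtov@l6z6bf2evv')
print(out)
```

[('ztfw@c', 'd@1 2e', 's')]

The `?` after the quantifier makes it lazy — it takes as little as possible before letting the rest of the pattern try.
3 groups means the one result is a tuple of 3 captured strings — 1 here.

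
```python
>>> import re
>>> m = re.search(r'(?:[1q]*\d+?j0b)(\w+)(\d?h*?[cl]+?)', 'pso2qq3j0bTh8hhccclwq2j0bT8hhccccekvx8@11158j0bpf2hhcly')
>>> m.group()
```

'qq3j0bTh8hhccclwq2j0bT8hhcccc'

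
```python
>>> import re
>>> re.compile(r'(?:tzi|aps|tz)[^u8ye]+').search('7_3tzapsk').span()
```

Unlike `match`, `search` isn't anchored — it looks for the pattern anywhere in the string.
The match spans [3:9] → 'tzapsk'.

(3, 9)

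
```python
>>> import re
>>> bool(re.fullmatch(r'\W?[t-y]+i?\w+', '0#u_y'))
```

False

`re.fullmatch` is like wrapping the pattern in `^…$` (in single-line mode).
Here the pattern can't cover the whole string, so the call returns None, and `bool(None)` is False.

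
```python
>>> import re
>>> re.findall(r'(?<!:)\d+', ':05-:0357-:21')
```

['5', '357', '1']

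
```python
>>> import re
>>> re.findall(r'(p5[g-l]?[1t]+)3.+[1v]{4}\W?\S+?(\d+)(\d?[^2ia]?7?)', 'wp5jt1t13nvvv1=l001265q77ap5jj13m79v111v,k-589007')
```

[('p5jt1t1', '589007', '')]

Pattern: the literal 'p5', then optionally a character in [g-l], then one or more of one of [1t] (captured); then the literal '3', then one or more of any character; then exactly 4 of one of [1v], then optionally a non-word character, then one or more of a non-whitespace character (lazy); then one or more of a digit (captured); then optionally a digit, then optionally any character except [2ia], then optionally the literal '7' (captured).
Walking the string: at [1:49] match 'p5jt1t13nvvv1=l001265q77ap5jj13m79v111v,k-589007', groups = ('p5jt1t1', '589007', '').
Multiple groups make `findall` return tuples — one 3-tuple for the one match.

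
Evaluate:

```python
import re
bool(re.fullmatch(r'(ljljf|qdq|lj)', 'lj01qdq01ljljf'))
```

False

For `fullmatch`, every character of the input must be accounted for by the pattern.
Here the pattern can't cover the whole string, so the call returns None, and `bool(None)` is False.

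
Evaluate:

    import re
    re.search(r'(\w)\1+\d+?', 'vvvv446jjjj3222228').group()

'vvvv4'

`\1` has to match the exact text group 1 already captured.
The match spans [0:5] → 'vvvv4'.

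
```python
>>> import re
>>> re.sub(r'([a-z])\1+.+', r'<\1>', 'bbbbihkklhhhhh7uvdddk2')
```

'<b>'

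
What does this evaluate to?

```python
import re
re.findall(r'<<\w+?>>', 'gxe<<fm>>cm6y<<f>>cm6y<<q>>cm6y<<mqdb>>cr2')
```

['<<fm>>', '<<f>>', '<<q>>', '<<mqdb>>']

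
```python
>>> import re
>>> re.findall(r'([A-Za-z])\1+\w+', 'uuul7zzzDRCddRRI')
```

`\1` has to match the exact text group 1 already captured.
`findall` collects group 1 from the one match (1 total).

['u']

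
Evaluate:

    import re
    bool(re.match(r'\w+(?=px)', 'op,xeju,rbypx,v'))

Because the assertion is zero-width, the text it checks is not consumed and won't appear in the result.
With `match`, the pattern is implicitly anchored at the beginning.
Here the pattern fails at index 0, so the call returns None, and `bool(None)` is False.

False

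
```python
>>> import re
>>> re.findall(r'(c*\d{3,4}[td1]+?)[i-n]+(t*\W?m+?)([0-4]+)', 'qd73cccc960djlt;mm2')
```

[('cccc960d', 't;mm', '2')]

With 3 capturing groups, `findall` returns a 3-tuple per match.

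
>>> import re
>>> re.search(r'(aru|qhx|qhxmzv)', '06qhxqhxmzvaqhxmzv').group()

'qhx'

The match spans [2:5] → 'qhx'.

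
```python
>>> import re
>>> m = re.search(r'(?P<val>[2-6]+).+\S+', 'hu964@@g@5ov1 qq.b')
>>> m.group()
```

This matches one or more of a character in [2-6] (captured as 'val'); then one or more of any character, then one or more of a non-whitespace character.
Unlike `match`, `search` isn't anchored — it looks for the pattern anywhere in the string.
The match spans [3:18] → '64@@g@5ov1 qq.b'.
Captured: group 1 = '64'.

'64@@g@5ov1 qq.b'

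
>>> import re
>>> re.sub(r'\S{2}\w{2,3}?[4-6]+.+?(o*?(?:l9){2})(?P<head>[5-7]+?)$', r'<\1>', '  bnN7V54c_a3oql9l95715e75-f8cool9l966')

The pattern matches exactly 2 of a non-whitespace character, then 2 to 3 of a word character (lazy), then one or more of a character in [4-6]; then one or more of any character (lazy); then zero or more of the literal 'o' (lazy), then the literal 'l9' repeated 2 times (captured); then one or more of a character in [5-7] (lazy) (captured as 'head'); then anchored at the end.
A non-greedy quantifier consumes as few characters as it can — just enough that the remainder of the pattern still matches from where it stops; whatever follows it matches normally.
Matches: at [2:38] → 'bnN7V54c_a3oql9l95715e75-f8cool9l966'.
The replacement refers to a captured group, so each match is rewritten using its own captured text.

'  <ool9l9>'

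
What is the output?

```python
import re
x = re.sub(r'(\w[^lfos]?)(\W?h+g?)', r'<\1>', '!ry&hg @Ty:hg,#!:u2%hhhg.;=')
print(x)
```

!<ry> @<Ty>,#!:<u2>.;=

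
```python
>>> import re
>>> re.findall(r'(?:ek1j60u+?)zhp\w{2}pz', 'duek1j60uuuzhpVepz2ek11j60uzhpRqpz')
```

['ek1j60uuuzhpVepz']

With no groups in the pattern, `findall` gives back each whole match — 1 here.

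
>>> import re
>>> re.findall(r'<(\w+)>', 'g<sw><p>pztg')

['sw', 'p']

Walking the string: at [1:5] match '<sw>', group 1 = 'sw'; at [5:8] match '<p>', group 1 = 'p'.
`findall` collects group 1 from each match (2 total).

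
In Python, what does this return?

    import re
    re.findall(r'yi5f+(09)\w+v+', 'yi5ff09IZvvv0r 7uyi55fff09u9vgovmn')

Because there's exactly one group, `findall` drops the full match and keeps group 1 from the one hit.

['09']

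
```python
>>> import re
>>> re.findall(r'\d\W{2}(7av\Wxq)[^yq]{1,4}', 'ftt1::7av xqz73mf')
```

['7av xq']

This matches a digit, then exactly 2 of a non-word character; then the literal '7av', then a non-word character, then the literal 'xq' (captured); then 1 to 4 of any character except [yq].
One capturing group, so `findall` returns just the captured substring from the one match — 1 in all.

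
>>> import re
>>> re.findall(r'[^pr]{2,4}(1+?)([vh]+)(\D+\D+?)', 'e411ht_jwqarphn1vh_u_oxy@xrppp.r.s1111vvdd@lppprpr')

[('1', 'h', 't_jwqarphn'), ('11', 'vv', 'dd@lppprpr')]

The pattern matches 2 to 4 of any character except [pr]; then one or more of a literal '1' (lazy) (captured); then one or more of one of [vh] (captured); then one or more of a non-digit, then one or more of a non-digit (lazy) (captured).
Matches: at [0:15] match 'e411ht_jwqarphn', groups = ('1', 'h', 't_jwqarphn'); at [32:50] match '.s1111vvdd@lppprpr', groups = ('11', 'vv', 'dd@lppprpr').
`findall` packs the 3 group values into a tuple for every match.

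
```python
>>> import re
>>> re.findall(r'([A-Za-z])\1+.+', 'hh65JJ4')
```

['h']

`\1` has to match the exact text group 1 already captured.
`findall` collects group 1 from the one match (1 total).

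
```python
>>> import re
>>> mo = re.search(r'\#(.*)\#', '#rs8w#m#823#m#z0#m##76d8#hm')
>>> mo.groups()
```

`re.search` scans for the first position where the pattern succeeds.
The match spans [0:25] → '#rs8w#m#823#m#z0#m##76d8#'.
Captured: group 1 = 'rs8w#m#823#m#z0#m##76d8'.

('rs8w#m#823#m#z0#m##76d8',)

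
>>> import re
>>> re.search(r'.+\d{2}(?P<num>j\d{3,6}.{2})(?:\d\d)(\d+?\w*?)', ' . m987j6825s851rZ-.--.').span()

(0, 16)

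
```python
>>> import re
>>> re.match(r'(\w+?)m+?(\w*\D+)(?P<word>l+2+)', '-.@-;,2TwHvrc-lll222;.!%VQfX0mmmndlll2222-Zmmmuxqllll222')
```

None

`re.match` won't scan ahead — the pattern has to work from the very first character.
Here the pattern fails at index 0, so the call returns None.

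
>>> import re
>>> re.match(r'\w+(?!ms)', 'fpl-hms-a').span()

`(?!…)`/`(?<!…)` only lets a position through if the neighbouring text does NOT match; no characters are consumed.
`re.match` only tries the pattern at the start of the string.
The match spans [0:3] → 'fpl'.

(0, 3)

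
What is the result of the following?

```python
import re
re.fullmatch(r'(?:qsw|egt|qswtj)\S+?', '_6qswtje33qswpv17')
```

None

`re.fullmatch` is like wrapping the pattern in `^…$` (in single-line mode).
Here the pattern can't cover the whole string, so the call returns None.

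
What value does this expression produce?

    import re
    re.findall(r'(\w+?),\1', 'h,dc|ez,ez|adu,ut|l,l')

The backreference `\1` re-matches whatever the first group consumed, character for character.
One capturing group, so `findall` returns just the captured substring from each match — 3 in all.

['ez', 'u', 'l']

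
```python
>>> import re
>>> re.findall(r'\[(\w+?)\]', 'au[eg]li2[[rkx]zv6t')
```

['eg', 'rkx']

Scanning left to right: at [2:6] match '[eg]', group 1 = 'eg'; at [10:15] match '[rkx]', group 1 = 'rkx'.
With a single group, `findall` returns only what that group captured — 2 items.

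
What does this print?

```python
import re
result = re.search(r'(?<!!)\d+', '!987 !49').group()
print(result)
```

87

`(?!…)`/`(?<!…)` only lets a position through if the neighbouring text does NOT match; no characters are consumed.
Unlike `match`, `search` isn't anchored — it looks for the pattern anywhere in the string.
The match spans [2:4] → '87'.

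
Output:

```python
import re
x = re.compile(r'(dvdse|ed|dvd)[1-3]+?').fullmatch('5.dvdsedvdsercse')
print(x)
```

`re.fullmatch` requires the pattern to consume the entire string.
Here the pattern can't cover the whole string, so the call returns None.

None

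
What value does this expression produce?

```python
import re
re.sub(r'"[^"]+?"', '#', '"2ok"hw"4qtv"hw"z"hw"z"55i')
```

'#hw#hw#hw#55i'

`sub` substitutes '#' at each match site.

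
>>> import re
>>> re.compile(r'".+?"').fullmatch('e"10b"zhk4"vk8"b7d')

`re.fullmatch` requires the pattern to consume the entire string.
Here there's no way to consume every character, so the call returns None.

None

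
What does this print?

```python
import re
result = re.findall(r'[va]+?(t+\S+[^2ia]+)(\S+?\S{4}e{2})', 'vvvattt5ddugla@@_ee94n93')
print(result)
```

[('ttt5ddug', 'la@@_ee')]

Multiple groups make `findall` return tuples — one 2-tuple for the one match.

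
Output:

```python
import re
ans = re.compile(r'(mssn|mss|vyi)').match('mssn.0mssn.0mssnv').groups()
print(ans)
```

('mssn',)

Branches in `(...|...)` are attempted left-to-right; the first branch that allows the whole pattern to succeed is taken.
`re.match` only tries the pattern at the start of the string.
The match spans [0:4] → 'mssn'.
Captured: group 1 = 'mssn'.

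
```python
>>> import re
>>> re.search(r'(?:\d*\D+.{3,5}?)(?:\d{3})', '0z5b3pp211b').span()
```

(0, 10)

The match spans [0:10] → '0z5b3pp211'.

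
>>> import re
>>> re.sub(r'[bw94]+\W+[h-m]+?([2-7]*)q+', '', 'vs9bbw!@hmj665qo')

'vso'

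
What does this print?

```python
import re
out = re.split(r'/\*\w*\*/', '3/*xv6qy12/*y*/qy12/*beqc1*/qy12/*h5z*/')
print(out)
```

Matches to split on: at [10:15] → '/*y*/'; at [19:28] → '/*beqc1*/'; at [32:39] → '/*h5z*/'.
Splitting on the pattern gives 4 pieces.

['3/*xv6qy12', 'qy12', 'qy12', '']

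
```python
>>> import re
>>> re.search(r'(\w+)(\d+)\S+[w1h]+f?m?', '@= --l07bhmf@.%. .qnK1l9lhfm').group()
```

'l07bhm'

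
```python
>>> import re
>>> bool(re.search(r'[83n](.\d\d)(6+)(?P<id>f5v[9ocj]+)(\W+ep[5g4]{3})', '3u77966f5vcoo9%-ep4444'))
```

The pattern matches one of [83n]; then any character, then a digit, then a digit (captured); then one or more of a literal '6' (captured); then the literal 'f5v', then one or more of one of [9ocj] (captured as 'id'); then one or more of a non-word character, then the literal 'ep', then exactly 3 of one of [5g4] (captured).
`re.search` scans for the first position where the pattern succeeds.
Here nothing in the string fits, so the call returns None, and `bool(None)` is False.

False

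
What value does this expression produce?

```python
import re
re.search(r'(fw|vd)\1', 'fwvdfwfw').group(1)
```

'fw'

The match spans [4:8] → 'fwfw'.
Captured: group 1 = 'fw'.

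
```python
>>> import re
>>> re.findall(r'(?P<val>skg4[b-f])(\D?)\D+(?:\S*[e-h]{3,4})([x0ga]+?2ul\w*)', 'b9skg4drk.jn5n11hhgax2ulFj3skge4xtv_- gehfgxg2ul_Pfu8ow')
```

With 3 capturing groups, `findall` returns a 3-tuple per match.

[('skg4d', 'r', 'ax2ulFj3skge4xtv_')]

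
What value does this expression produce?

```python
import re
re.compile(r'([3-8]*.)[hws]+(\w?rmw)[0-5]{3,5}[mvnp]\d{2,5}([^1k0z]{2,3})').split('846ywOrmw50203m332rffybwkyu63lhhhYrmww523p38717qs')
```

['', '846y', 'Ormw', 'rff', 'ybwkyu63lhhhYrmww523p38717qs']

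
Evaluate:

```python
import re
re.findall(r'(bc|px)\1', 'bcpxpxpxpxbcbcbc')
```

['px', 'px', 'bc']

`\1` has to match the exact text group 1 already captured.
Matches: at [2:6] match 'pxpx', group 1 = 'px'; at [6:10] match 'pxpx', group 1 = 'px'; at [10:14] match 'bcbc', group 1 = 'bc'.
`findall` collects group 1 from each match (3 total).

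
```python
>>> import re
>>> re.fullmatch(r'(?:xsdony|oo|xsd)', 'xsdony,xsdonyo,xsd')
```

`fullmatch` succeeds only if the pattern covers the string from start to end.
Here the pattern can't cover the whole string, so the call returns None.

None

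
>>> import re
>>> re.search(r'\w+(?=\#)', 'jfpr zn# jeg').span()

(5, 7)

The positive lookaround only admits positions where the adjacent text matches; those characters stay outside the span.
`search` walks the string left to right and returns the first match it finds.
The match spans [5:7] → 'zn'.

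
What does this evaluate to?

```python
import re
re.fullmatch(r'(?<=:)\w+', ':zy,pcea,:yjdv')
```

The `(?=…)`/`(?<=…)` assertion just peeks at neighbouring text; it doesn't advance the match position.
For `fullmatch`, every character of the input must be accounted for by the pattern.
Here there's no way to consume every character, so the call returns None.

None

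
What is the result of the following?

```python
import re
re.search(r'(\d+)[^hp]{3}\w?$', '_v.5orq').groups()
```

('5',)

The pattern matches one or more of a digit (captured); then exactly 3 of any character except [hp], then optionally a word character; then anchored at the end.
`search` walks the string left to right and returns the first match it finds.
The match spans [3:7] → '5orq'.
Captured: group 1 = '5'.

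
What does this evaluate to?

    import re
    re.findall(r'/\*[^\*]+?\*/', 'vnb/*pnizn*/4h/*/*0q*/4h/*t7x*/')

['/*pnizn*/', '/*0q*/', '/*t7x*/']

No capturing groups, so `findall` returns the 3 full match strings.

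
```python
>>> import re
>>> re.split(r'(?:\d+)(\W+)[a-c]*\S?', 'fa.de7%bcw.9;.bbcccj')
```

['fa.de', '%', '.', ';.', '']

This matches one or more of a digit (non-capturing group); then one or more of a non-word character (captured); then zero or more of a character in [a-c], then optionally a non-whitespace character.
`re.split` interleaves the captured-group text with the surrounding fragments.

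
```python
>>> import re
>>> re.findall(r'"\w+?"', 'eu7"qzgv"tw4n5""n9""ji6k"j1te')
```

['"qzgv"', '"n9"', '"ji6k"']

Since nothing is captured, `findall` lists the 3 matched substrings directly.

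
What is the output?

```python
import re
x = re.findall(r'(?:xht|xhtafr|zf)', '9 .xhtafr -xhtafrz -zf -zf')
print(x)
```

Branches in `(...|...)` are attempted left-to-right; the first branch that allows the whole pattern to succeed is taken.
With no groups in the pattern, `findall` gives back each whole match — 4 here.

['xht', 'xht', 'zf', 'zf']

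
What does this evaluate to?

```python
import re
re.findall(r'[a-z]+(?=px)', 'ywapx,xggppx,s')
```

['ywa', 'xggp']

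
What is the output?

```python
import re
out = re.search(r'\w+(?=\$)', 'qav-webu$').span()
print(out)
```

(4, 8)

The lookaround is zero-width — it requires the adjacent text to match without consuming it, so the asserted text isn't part of the match.
`search` walks the string left to right and returns the first match it finds.
The match spans [4:8] → 'webu'.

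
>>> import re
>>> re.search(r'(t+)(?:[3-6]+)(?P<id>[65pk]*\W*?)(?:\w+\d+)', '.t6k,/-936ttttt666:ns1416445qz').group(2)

'k,/-'

This matches one or more of a literal 't' (captured); then one or more of a character in [3-6] (non-capturing group); then zero or more of one of [65pk], then zero or more of a non-word character (lazy) (captured as 'id'); then one or more of a word character, then one or more of a digit (non-capturing group).
`search` walks the string left to right and returns the first match it finds.
The match spans [1:18] → 't6k,/-936ttttt666'.
Captured: group 1 = 't', group 2 = 'k,/-'.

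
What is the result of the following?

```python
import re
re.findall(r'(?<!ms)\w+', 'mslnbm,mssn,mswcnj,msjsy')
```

The negative lookaround is zero-width — it rules out positions where the adjacent text would match, without consuming anything.
Walking the string: at [0:6] → 'mslnbm'; at [7:11] → 'mssn'; at [12:18] → 'mswcnj'; at [19:24] → 'msjsy'.
No capturing groups, so `findall` returns the 4 full match strings.

['mslnbm', 'mssn', 'mswcnj', 'msjsy']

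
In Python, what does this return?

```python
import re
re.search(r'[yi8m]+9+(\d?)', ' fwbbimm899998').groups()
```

('8',)

The pattern matches one or more of one of [yi8m], then one or more of a literal '9'; then optionally a digit (captured).
`re.search` scans for the first position where the pattern succeeds.
The match spans [5:14] → 'imm899998'.
Captured: group 1 = '8'.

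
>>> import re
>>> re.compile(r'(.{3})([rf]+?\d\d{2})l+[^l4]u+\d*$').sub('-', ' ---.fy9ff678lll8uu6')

`sub` substitutes '-' at each match site.

' ---.-'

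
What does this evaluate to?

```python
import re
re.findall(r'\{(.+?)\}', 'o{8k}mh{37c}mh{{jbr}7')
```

['8k', '37c', '{jbr']

Walking the string: at [1:5] match '{8k}', group 1 = '8k'; at [7:12] match '{37c}', group 1 = '37c'; at [14:20] match '{{jbr}', group 1 = '{jbr'.
`findall` collects group 1 from each match (3 total).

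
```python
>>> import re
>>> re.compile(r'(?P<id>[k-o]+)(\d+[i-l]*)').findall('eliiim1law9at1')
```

Multiple groups make `findall` return tuples — one 2-tuple for the one match.

[('m', '1l')]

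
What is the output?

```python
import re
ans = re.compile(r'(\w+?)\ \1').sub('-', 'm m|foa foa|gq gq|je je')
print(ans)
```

-|-|-|-

After group 1 captures some text, `\1` only succeeds where that same text appears again.
Each match is replaced by '-'.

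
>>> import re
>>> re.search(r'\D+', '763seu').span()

(3, 6)

This matches one or more of a non-digit.
`re.search` scans for the first position where the pattern succeeds.
The match spans [3:6] → 'seu'.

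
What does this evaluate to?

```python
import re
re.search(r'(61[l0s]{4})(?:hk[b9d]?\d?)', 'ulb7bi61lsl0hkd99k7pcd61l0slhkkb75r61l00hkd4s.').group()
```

The pattern matches the literal '61', then exactly 4 of one of [l0s] (captured); then the literal 'hk', then optionally one of [b9d], then optionally a digit (non-capturing group).
`re.search` scans for the first position where the pattern succeeds.
The match spans [6:16] → '61lsl0hkd9'.
Captured: group 1 = '61lsl0'.

'61lsl0hkd9'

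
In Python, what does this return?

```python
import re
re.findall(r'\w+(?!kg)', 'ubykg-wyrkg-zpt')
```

['ubykg', 'wyrkg', 'zpt']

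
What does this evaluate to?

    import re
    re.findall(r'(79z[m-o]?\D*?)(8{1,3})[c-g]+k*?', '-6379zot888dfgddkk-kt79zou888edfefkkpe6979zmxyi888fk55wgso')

[('79zot', '888'), ('79zou', '888'), ('79zmxyi', '888')]

This matches the literal '79z', then optionally a character in [m-o], then zero or more of a non-digit (lazy) (captured); then 1 to 3 of a literal '8' (captured); then one or more of a character in [c-g], then zero or more of the literal 'k' (lazy).
Matches: at [3:16] match '79zot888dfgdd', groups = ('79zot', '888'); at [21:34] match '79zou888edfef', groups = ('79zou', '888'); at [40:51] match '79zmxyi888f', groups = ('79zmxyi', '888').
2 groups means each result is a tuple of 2 captured strings — 3 here.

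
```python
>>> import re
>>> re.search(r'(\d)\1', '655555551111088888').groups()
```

('5',)

`\1` has to match the exact text group 1 already captured.
Unlike `match`, `search` isn't anchored — it looks for the pattern anywhere in the string.
The match spans [1:3] → '55'.
Captured: group 1 = '5'.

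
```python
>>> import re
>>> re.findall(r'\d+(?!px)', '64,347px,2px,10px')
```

['64', '34', '1']

The negative lookahead/lookbehind blocks any match where the forbidden context is present.
`findall` yields the raw match text (3 of them) because the pattern has no groups.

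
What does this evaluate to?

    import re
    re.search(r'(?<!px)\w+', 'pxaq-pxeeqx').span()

Because the assertion is negative and zero-width, positions next to the forbidden text are skipped.
`re.search` scans for the first position where the pattern succeeds.
The match spans [0:4] → 'pxaq'.

(0, 4)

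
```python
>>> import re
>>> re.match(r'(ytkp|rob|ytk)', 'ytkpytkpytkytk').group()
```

'ytkp'

`|` is ordered: at each position the engine commits to the first alternative that works.
`re.match` won't scan ahead — the pattern has to work from the very first character.
The match spans [0:4] → 'ytkp'.
Captured: group 1 = 'ytkp'.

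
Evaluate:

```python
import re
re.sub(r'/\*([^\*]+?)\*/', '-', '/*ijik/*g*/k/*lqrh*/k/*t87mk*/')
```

Every occurrence is swapped for '-'.

'/*ijik-k-k-'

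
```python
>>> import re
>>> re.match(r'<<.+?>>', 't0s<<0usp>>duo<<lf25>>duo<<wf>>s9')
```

None

`match` is anchored at position 0; if the pattern doesn't fit there, it returns None.
Here position 0 doesn't satisfy it, so the call returns None.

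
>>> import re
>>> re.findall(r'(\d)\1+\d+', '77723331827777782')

['7']

A backreference is literal: `\1` must see the identical characters the first group matched.
Because there's exactly one group, `findall` drops the full match and keeps group 1 from the one hit.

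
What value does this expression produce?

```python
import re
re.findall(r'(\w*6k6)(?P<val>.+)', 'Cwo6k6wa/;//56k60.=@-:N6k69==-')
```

[('Cwo6k6', 'wa/;//56k60.=@-:N6k69==-')]

The pattern matches zero or more of a word character, then the literal '6k6' (captured); then one or more of any character (captured as 'val').
`findall` packs the 2 group values into a tuple for every match.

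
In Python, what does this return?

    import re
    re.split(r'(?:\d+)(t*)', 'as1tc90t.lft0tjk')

The pattern matches one or more of a digit (non-capturing group); then zero or more of a literal 't' (captured).
The group in the pattern means `split` returns the separators' captures alongside the pieces.

['as', 't', 'c', 't', '.lft', 't', 'jk']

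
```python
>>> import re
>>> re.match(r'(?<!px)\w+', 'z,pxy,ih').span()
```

`(?!…)`/`(?<!…)` only lets a position through if the neighbouring text does NOT match; no characters are consumed.
`re.match` won't scan ahead — the pattern has to work from the very first character.
The match spans [0:1] → 'z'.

(0, 1)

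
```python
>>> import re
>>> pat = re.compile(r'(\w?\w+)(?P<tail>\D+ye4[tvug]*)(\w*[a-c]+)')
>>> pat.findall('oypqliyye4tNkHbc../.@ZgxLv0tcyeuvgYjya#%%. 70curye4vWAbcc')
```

[('oypqli', 'yye4t', 'NkHbc'), ('70cu', 'rye4v', 'WAbcc')]

The pattern matches optionally a word character, then one or more of a word character (captured); then one or more of a non-digit, then the literal 'ye4', then zero or more of one of [tvug] (captured as 'tail'); then zero or more of a word character, then one or more of a character in [a-c] (captured).
Multiple groups make `findall` return tuples — one 3-tuple for each match.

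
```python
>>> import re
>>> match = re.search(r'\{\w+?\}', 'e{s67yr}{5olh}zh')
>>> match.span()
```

(1, 8)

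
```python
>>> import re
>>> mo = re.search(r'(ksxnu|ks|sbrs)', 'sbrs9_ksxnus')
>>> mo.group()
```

'sbrs'

Unlike `match`, `search` isn't anchored — it looks for the pattern anywhere in the string.
The match spans [0:4] → 'sbrs'.
Captured: group 1 = 'sbrs'.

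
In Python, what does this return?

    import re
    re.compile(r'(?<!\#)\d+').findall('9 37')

['9', '37']

The negative lookaround is zero-width — it rules out positions where the adjacent text would match, without consuming anything.
Scanning left to right: at [0:1] → '9'; at [2:4] → '37'.
`findall` yields the raw match text (2 of them) because the pattern has no groups.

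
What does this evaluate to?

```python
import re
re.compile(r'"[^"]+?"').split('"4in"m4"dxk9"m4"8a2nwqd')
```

['', 'm4', 'm4"8a2nwqd']

`split` removes every match and returns the 3 fragments in between.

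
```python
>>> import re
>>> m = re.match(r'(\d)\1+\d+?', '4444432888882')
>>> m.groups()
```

After group 1 captures some text, `\1` only succeeds where that same text appears again.
With `match`, the pattern is implicitly anchored at the beginning.
The match spans [0:6] → '444443'.
Captured: group 1 = '4'.

('4',)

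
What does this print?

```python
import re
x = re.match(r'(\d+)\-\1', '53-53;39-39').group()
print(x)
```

53-53

The backreference `\1` re-matches whatever the first group consumed, character for character.
`re.match` only tries the pattern at the start of the string.
The match spans [0:5] → '53-53'.
Captured: group 1 = '53'.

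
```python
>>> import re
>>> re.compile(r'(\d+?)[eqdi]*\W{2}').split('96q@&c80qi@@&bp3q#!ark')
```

['', '96', 'c', '80', '&bp', '3', 'ark']

Because the pattern has a capturing group, `split` also inserts each captured text between the pieces.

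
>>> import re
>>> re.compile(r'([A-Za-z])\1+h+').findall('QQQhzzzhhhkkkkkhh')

['Q', 'z', 'k']

The backreference `\1` re-matches whatever the first group consumed, character for character.
Walking the string: at [0:4] match 'QQQh', group 1 = 'Q'; at [4:10] match 'zzzhhh', group 1 = 'z'; at [10:17] match 'kkkkkhh', group 1 = 'k'.
With a single group, `findall` returns only what that group captured — 3 items.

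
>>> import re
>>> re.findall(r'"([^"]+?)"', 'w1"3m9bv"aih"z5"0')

With a single group, `findall` returns only what that group captured — 2 items.

['3m9bv', 'z5']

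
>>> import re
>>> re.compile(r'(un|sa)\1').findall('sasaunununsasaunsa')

['sa', 'un', 'sa']

`\1` is not a pattern — it's the concrete string captured by group 1, re-applied verbatim.
Matches: at [0:4] match 'sasa', group 1 = 'sa'; at [4:8] match 'unun', group 1 = 'un'; at [10:14] match 'sasa', group 1 = 'sa'.
With a single group, `findall` returns only what that group captured — 3 items.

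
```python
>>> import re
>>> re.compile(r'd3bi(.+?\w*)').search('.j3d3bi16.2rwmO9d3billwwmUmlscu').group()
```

A non-greedy quantifier consumes as few characters as it can — just enough that the remainder of the pattern still matches from where it stops; whatever follows it matches normally.
The match spans [3:9] → 'd3bi16'.

'd3bi16'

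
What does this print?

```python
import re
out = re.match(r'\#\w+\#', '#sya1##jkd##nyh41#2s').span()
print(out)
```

(0, 6)

With `match`, the pattern is implicitly anchored at the beginning.
The match spans [0:6] → '#sya1#'.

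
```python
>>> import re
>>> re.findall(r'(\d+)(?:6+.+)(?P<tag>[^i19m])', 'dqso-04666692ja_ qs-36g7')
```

[('04666', '7')]

Pattern: one or more of a digit (captured); then one or more of a literal '6', then one or more of any character (non-capturing group); then any character except [i19m] (captured as 'tag').
Scanning left to right: at [5:24] match '04666692ja_ qs-36g7', groups = ('04666', '7').
With 2 capturing groups, `findall` returns a 2-tuple per match.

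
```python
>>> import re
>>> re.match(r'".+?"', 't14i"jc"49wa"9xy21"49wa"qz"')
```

None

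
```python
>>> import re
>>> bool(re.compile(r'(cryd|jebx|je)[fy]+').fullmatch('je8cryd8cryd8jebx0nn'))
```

For `fullmatch`, every character of the input must be accounted for by the pattern.
Here the pattern can't cover the whole string, so the call returns None, and `bool(None)` is False.

False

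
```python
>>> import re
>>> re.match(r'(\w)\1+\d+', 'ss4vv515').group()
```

'ss4'

`match` is anchored at position 0; if the pattern doesn't fit there, it returns None.
The match spans [0:3] → 'ss4'.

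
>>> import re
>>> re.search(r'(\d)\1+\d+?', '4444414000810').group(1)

The match spans [0:6] → '444441'.
Captured: group 1 = '4'.

'4'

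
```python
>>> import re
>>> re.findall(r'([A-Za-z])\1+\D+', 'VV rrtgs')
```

The backreference `\1` re-matches whatever the first group consumed, character for character.
Matches: at [0:8] match 'VV rrtgs', group 1 = 'V'.
With a single group, `findall` returns only what that group captured — 1 item.

['V']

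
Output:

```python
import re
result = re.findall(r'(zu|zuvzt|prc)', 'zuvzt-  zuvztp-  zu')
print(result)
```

Alternation tries branches left to right and keeps the first one that lets the overall match succeed at that position.
Scanning left to right: at [0:2] match 'zu', group 1 = 'zu'; at [8:10] match 'zu', group 1 = 'zu'; at [17:19] match 'zu', group 1 = 'zu'.
Because there's exactly one group, `findall` drops the full match and keeps group 1 from each hit.

['zu', 'zu', 'zu']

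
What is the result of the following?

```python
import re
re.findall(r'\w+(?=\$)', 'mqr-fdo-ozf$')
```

['ozf']

The lookaround is zero-width — it requires the adjacent text to match without consuming it, so the asserted text isn't part of the match.
No capturing groups, so `findall` returns the 1 full match string.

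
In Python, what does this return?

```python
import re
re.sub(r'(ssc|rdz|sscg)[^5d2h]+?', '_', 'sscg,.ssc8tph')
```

Branches in `(...|...)` are attempted left-to-right; the first branch that allows the whole pattern to succeed is taken.
Matches: at [0:4] → 'sscg'; at [6:10] → 'ssc8'.
Each match is replaced by '_'.

'_,._tph'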